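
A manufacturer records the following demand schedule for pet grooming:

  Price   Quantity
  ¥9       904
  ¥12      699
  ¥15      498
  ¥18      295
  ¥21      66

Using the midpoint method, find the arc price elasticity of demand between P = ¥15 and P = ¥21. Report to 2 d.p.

-4.60

At P = 15, Q = 498; at P = 21, Q = 66.
ΔQ = -432, ΔP = 6. Midpoints: P̄ = 18.00, Q̄ = 282.0.
ε = (ΔQ/ΔP)(P̄/Q̄) = (-432/6)(18.00/282.0).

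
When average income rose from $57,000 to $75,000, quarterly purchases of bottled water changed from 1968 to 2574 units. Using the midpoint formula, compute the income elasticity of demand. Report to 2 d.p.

ΔQ = 606, ΔI = 18000. Midpoints: Ī = 66,000, Q̄ = 2271.0.
ε_I = (ΔQ/ΔI)(Ī/Q̄) = (606/18000)(66000/2271.0).

0.98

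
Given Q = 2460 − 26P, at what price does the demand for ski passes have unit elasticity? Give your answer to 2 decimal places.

47.31

For linear demand Q = a − bP, ε = −bP/(a − bP). |ε| = 1 when bP = a − bP, i.e. P = a/(2b).
P = 2460/(2·26) = 2460/52 = 47.3077.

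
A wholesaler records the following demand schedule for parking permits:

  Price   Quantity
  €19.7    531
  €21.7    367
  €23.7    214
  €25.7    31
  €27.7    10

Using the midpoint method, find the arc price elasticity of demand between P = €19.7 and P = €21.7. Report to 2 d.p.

At P = 19.7, Q = 531; at P = 21.7, Q = 367.
ΔQ = -164, ΔP = 2.0. Midpoints: P̄ = 20.70, Q̄ = 449.0.
ε = (ΔQ/ΔP)(P̄/Q̄) = (-164/2.0)(20.70/449.0).

-3.78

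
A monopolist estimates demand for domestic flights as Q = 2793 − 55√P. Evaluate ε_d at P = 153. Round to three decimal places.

-0.161

At P = 153, Q = 2112.688.
dQ/dP = −55/(2√P) = -2.223.
ε = (dQ/dP)(P/Q) = (-2.223)(153/2112.688).
|ε| < 1, so demand is inelastic at this price.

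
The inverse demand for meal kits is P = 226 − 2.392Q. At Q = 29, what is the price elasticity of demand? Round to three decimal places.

At Q = 29, P = 226 − 2.392(29) = 156.63.
dP/dQ = −2.392, so dQ/dP = 1/(−2.392) = -0.418.
ε = (dQ/dP)(P/Q) = (-0.418)(156.63/29).

-2.258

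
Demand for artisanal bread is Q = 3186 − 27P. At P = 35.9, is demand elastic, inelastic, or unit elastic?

inelastic

Q = 2216.700, dQ/dP = -27.
ε = (dQ/dP)(P/Q) ≈ -0.437.
|ε| = 0.44 < 1.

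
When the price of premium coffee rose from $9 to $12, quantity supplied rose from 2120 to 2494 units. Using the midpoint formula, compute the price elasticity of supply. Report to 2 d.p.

0.57

ΔQ = 2494 − 2120 = 374; ΔP = 12 − 9 = 3.
Midpoints: P̄ = 10.50, Q̄ = 2307.0.
ε_s = (ΔQ/ΔP)(P̄/Q̄) = (374/3)(10.50/2307.0).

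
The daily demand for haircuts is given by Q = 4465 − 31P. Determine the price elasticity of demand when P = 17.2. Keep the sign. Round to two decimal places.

-0.14

At P = 17.2, Q = 3931.800.
dQ/dP = −31.
ε = (dQ/dP)(P/Q) = (-31)(17.2/3931.800).
|ε| < 1, so demand is inelastic at this price.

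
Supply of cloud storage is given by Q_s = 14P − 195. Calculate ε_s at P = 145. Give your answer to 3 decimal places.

At P = 145, Q_s = 1835.
dQ_s/dP = 14.
ε_s = (dQ_s/dP)(P/Q_s) = (14)(145/1835).

1.106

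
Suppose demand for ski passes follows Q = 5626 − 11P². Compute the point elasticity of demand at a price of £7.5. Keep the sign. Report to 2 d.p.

At P = 7.5, Q = 5007.250.
dQ/dP = −22P = -165.
ε = (dQ/dP)(P/Q) = (-165)(7.5/5007.250).
|ε| < 1, so demand is inelastic at this price.

-0.25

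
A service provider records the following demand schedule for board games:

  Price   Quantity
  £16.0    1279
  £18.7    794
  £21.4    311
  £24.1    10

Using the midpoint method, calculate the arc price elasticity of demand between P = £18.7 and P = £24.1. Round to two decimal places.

-7.73

At P = 18.7, Q = 794; at P = 24.1, Q = 10.
ΔQ = -784, ΔP = 5.4. Midpoints: P̄ = 21.40, Q̄ = 402.0.
ε = (ΔQ/ΔP)(P̄/Q̄) = (-784/5.4)(21.40/402.0).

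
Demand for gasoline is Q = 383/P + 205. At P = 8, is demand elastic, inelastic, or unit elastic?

Q = 252.875, dQ/dP = -5.984.
ε = (dQ/dP)(P/Q) ≈ -0.189.
|ε| = 0.19 < 1.

inelastic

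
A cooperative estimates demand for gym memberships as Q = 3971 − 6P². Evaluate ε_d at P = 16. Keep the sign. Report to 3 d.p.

-1.262

At P = 16, Q = 2435.
dQ/dP = −12P = -192.
ε = (dQ/dP)(P/Q) = (-192)(16/2435).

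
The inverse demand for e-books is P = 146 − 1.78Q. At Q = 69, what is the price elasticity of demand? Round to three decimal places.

At Q = 69, P = 146 − 1.78(69) = 23.18.
dP/dQ = −1.78, so dQ/dP = 1/(−1.78) = -0.562.
ε = (dQ/dP)(P/Q) = (-0.562)(23.18/69).

-0.189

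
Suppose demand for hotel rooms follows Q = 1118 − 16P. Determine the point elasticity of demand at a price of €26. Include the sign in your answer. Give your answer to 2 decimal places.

At P = 26, Q = 702.
dQ/dP = −16.
ε = (dQ/dP)(P/Q) = (-16)(26/702).
|ε| < 1, so demand is inelastic at this price.

-0.59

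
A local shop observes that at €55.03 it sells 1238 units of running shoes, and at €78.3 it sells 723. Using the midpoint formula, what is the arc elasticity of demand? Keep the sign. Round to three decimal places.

-1.505

ΔQ = 723 − 1238 = -515; ΔP = 78.3 − 55.03 = 23.27.
Midpoints: P̄ = 66.66, Q̄ = 980.5.
ε = (ΔQ/ΔP)(P̄/Q̄) = (-515/23.27)(66.66/980.5).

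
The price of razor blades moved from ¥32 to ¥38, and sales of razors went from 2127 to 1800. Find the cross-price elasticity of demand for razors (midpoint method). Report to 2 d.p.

ΔQ_x = 1800 − 2127 = -327; ΔP_y = 38 − 32 = 6.
Midpoints: P̄_y = 35.00, Q̄_x = 1963.5.
ε_xy = (ΔQ_x/ΔP_y)(P̄_y/Q̄_x) = (-327/6)(35.00/1963.5).
ε_xy < 0, so the goods are complements.

-0.97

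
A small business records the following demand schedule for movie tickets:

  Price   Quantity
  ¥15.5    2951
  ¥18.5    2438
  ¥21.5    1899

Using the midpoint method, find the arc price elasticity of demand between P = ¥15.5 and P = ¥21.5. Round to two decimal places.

-1.34

At P = 15.5, Q = 2951; at P = 21.5, Q = 1899.
ΔQ = -1052, ΔP = 6.0. Midpoints: P̄ = 18.50, Q̄ = 2425.0.
ε = (ΔQ/ΔP)(P̄/Q̄) = (-1052/6.0)(18.50/2425.0).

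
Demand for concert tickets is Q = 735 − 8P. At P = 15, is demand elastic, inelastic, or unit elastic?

Q = 615, dQ/dP = -8.
ε = (dQ/dP)(P/Q) ≈ -0.195.
|ε| = 0.20 < 1.

inelastic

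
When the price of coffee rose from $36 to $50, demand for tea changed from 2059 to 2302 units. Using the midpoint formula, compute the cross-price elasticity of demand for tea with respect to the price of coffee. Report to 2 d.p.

ΔQ_x = 2302 − 2059 = 243; ΔP_y = 50 − 36 = 14.
Midpoints: P̄_y = 43.00, Q̄_x = 2180.5.
ε_xy = (ΔQ_x/ΔP_y)(P̄_y/Q̄_x) = (243/14)(43.00/2180.5).

0.34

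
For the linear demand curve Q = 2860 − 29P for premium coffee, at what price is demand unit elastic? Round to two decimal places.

For linear demand Q = a − bP, ε = −bP/(a − bP). |ε| = 1 when bP = a − bP, i.e. P = a/(2b).
P = 2860/(2·29) = 2860/58 = 49.3103.

49.31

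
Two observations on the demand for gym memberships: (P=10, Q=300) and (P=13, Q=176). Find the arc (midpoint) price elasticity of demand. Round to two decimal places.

-2.00

ΔQ = 176 − 300 = -124; ΔP = 13 − 10 = 3.
Midpoints: P̄ = 11.50, Q̄ = 238.0.
ε = (ΔQ/ΔP)(P̄/Q̄) = (-124/3)(11.50/238.0).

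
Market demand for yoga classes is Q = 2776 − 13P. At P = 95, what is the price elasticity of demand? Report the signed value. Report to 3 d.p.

-0.801

At P = 95, Q = 1541.
dQ/dP = −13.
ε = (dQ/dP)(P/Q) = (-13)(95/1541).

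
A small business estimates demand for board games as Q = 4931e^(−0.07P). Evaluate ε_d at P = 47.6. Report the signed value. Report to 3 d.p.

-3.332

At P = 47.6, Q = 176.143.
dQ/dP = −0.07·4931e^(−0.07P) = −0.07Q = -12.330.
ε = (dQ/dP)(P/Q) = (-12.330)(47.6/176.143).
|ε| > 1, so demand is elastic at this price.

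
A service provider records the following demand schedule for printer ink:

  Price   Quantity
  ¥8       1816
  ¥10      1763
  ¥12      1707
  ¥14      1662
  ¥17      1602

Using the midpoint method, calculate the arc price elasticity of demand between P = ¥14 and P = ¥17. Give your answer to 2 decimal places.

-0.19

At P = 14, Q = 1662; at P = 17, Q = 1602.
ΔQ = -60, ΔP = 3. Midpoints: P̄ = 15.50, Q̄ = 1632.0.
ε = (ΔQ/ΔP)(P̄/Q̄) = (-60/3)(15.50/1632.0).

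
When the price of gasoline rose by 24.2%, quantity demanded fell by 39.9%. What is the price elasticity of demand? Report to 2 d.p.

-1.65

ε = %ΔQ / %ΔP = (-39.9)/(24.2) = -1.649.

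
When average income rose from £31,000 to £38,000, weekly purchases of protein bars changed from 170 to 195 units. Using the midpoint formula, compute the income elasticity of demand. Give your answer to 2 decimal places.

ΔQ = 25, ΔI = 7000. Midpoints: Ī = 34,500, Q̄ = 182.5.
ε_I = (ΔQ/ΔI)(Ī/Q̄) = (25/7000)(34500/182.5).

0.68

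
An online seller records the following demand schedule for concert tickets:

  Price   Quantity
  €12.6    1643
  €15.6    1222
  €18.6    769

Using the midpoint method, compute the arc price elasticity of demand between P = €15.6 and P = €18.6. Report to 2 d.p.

-2.59

At P = 15.6, Q = 1222; at P = 18.6, Q = 769.
ΔQ = -453, ΔP = 3.0. Midpoints: P̄ = 17.10, Q̄ = 995.5.
ε = (ΔQ/ΔP)(P̄/Q̄) = (-453/3.0)(17.10/995.5).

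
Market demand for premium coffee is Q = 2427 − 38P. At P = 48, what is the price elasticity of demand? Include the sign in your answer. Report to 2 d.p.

-3.02

At P = 48, Q = 603.
dQ/dP = −38.
ε = (dQ/dP)(P/Q) = (-38)(48/603).
|ε| > 1, so demand is elastic at this price.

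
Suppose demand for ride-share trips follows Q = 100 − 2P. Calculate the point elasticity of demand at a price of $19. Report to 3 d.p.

-0.613

At P = 19, Q = 62.
dQ/dP = −2.
ε = (dQ/dP)(P/Q) = (-2)(19/62).
|ε| < 1, so demand is inelastic at this price.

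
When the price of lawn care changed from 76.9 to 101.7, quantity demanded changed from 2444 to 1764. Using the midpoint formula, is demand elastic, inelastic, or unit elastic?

elastic

Arc ε ≈ -1.164.
|ε| = 1.16 > 1.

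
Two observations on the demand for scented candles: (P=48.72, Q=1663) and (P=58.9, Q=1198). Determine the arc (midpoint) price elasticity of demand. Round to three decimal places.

-1.718

ΔQ = 1198 − 1663 = -465; ΔP = 58.9 − 48.72 = 10.18.
Midpoints: P̄ = 53.81, Q̄ = 1430.5.
ε = (ΔQ/ΔP)(P̄/Q̄) = (-465/10.18)(53.81/1430.5).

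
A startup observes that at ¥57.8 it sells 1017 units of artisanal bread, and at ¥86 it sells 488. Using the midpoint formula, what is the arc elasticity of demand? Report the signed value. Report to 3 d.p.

-1.792

ΔQ = 488 − 1017 = -529; ΔP = 86 − 57.8 = 28.2.
Midpoints: P̄ = 71.90, Q̄ = 752.5.
ε = (ΔQ/ΔP)(P̄/Q̄) = (-529/28.2)(71.90/752.5).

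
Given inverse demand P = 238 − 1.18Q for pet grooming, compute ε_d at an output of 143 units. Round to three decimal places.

At Q = 143, P = 238 − 1.18(143) = 69.26.
dP/dQ = −1.18, so dQ/dP = 1/(−1.18) = -0.847.
ε = (dQ/dP)(P/Q) = (-0.847)(69.26/143).

-0.410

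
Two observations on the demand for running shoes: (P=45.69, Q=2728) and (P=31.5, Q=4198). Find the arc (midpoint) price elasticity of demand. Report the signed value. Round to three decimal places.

ΔQ = 4198 − 2728 = 1470; ΔP = 31.5 − 45.69 = -14.19.
Midpoints: P̄ = 38.59, Q̄ = 3463.0.
ε = (ΔQ/ΔP)(P̄/Q̄) = (1470/-14.19)(38.59/3463.0).

-1.155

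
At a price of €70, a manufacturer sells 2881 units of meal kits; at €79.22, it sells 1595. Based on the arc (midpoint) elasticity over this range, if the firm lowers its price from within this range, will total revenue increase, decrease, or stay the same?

Arc ε = (-1286/9.22)(74.61/2238.0) ≈ -4.650.
|ε| = 4.65 > 1, so demand is elastic. A price cut therefore raises total revenue.

increase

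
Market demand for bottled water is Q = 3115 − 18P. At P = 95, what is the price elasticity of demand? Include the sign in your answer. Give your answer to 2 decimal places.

-1.22

At P = 95, Q = 1405.
dQ/dP = −18.
ε = (dQ/dP)(P/Q) = (-18)(95/1405).
|ε| > 1, so demand is elastic at this price.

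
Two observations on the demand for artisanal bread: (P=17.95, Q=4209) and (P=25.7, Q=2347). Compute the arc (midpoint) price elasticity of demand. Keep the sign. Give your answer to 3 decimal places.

ΔQ = 2347 − 4209 = -1862; ΔP = 25.7 − 17.95 = 7.75.
Midpoints: P̄ = 21.82, Q̄ = 3278.0.
ε = (ΔQ/ΔP)(P̄/Q̄) = (-1862/7.75)(21.82/3278.0).

-1.600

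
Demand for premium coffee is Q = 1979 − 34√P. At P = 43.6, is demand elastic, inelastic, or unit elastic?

inelastic

Q = 1754.497, dQ/dP = -2.575.
ε = (dQ/dP)(P/Q) ≈ -0.064.
|ε| = 0.06 < 1.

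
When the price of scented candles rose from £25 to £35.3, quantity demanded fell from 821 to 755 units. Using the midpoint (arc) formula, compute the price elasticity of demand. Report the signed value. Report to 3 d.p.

-0.245

ΔQ = 755 − 821 = -66; ΔP = 35.3 − 25 = 10.3.
Midpoints: P̄ = 30.15, Q̄ = 788.0.
ε = (ΔQ/ΔP)(P̄/Q̄) = (-66/10.3)(30.15/788.0).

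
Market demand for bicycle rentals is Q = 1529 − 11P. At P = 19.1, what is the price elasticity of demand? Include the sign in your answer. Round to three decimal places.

-0.159

At P = 19.1, Q = 1318.900.
dQ/dP = −11.
ε = (dQ/dP)(P/Q) = (-11)(19.1/1318.900).
|ε| < 1, so demand is inelastic at this price.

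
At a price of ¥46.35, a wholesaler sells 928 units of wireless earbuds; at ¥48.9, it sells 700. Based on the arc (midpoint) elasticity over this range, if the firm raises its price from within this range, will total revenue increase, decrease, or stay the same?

Arc ε = (-228/2.55)(47.62/814.0) ≈ -5.231.
|ε| = 5.23 > 1, so demand is elastic. A price rise therefore reduces total revenue.

decrease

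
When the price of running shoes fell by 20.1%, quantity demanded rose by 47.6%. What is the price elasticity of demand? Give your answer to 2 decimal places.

-2.37

ε = %ΔQ / %ΔP = (47.6)/(-20.1) = -2.368.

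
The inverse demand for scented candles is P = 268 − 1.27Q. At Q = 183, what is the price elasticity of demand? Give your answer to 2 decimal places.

At Q = 183, P = 268 − 1.27(183) = 35.59.
dP/dQ = −1.27, so dQ/dP = 1/(−1.27) = -0.787.
ε = (dQ/dP)(P/Q) = (-0.787)(35.59/183).

-0.15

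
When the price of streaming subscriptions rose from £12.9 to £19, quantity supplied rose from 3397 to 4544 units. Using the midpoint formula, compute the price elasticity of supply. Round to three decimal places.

0.755

ΔQ = 4544 − 3397 = 1147; ΔP = 19 − 12.9 = 6.1.
Midpoints: P̄ = 15.95, Q̄ = 3970.5.
ε_s = (ΔQ/ΔP)(P̄/Q̄) = (1147/6.1)(15.95/3970.5).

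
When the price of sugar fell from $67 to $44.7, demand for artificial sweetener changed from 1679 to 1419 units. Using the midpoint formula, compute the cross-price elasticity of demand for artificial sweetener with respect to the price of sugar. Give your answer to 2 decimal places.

ΔQ_x = 1419 − 1679 = -260; ΔP_y = 44.7 − 67 = -22.3.
Midpoints: P̄_y = 55.85, Q̄_x = 1549.0.
ε_xy = (ΔQ_x/ΔP_y)(P̄_y/Q̄_x) = (-260/-22.3)(55.85/1549.0).
ε_xy > 0, so the goods are substitutes.

0.42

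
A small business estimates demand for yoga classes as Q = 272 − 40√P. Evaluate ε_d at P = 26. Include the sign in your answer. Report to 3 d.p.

-1.499

At P = 26, Q = 68.039.
dQ/dP = −40/(2√P) = -3.922.
ε = (dQ/dP)(P/Q) = (-3.922)(26/68.039).
|ε| > 1, so demand is elastic at this price.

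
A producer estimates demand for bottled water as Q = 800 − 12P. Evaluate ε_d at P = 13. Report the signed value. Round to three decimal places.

At P = 13, Q = 644.
dQ/dP = −12.
ε = (dQ/dP)(P/Q) = (-12)(13/644).
|ε| < 1, so demand is inelastic at this price.

-0.242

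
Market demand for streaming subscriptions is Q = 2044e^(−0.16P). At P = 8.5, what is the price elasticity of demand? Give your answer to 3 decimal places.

-1.360

At P = 8.5, Q = 524.615.
dQ/dP = −0.16·2044e^(−0.16P) = −0.16Q = -83.938.
ε = (dQ/dP)(P/Q) = (-83.938)(8.5/524.615).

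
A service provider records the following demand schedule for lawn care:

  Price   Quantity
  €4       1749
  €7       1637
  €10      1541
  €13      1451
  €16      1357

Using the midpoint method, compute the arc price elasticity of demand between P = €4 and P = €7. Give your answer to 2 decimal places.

-0.12

At P = 4, Q = 1749; at P = 7, Q = 1637.
ΔQ = -112, ΔP = 3. Midpoints: P̄ = 5.50, Q̄ = 1693.0.
ε = (ΔQ/ΔP)(P̄/Q̄) = (-112/3)(5.50/1693.0).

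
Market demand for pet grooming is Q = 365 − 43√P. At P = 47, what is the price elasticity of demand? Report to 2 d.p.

At P = 47, Q = 70.207.
dQ/dP = −43/(2√P) = -3.136.
ε = (dQ/dP)(P/Q) = (-3.136)(47/70.207).

-2.10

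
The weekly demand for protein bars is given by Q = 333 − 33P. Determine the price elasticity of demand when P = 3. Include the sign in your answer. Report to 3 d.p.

At P = 3, Q = 234.
dQ/dP = −33.
ε = (dQ/dP)(P/Q) = (-33)(3/234).

-0.423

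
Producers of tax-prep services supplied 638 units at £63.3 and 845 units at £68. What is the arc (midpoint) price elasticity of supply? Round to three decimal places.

ΔQ = 845 − 638 = 207; ΔP = 68 − 63.3 = 4.7.
Midpoints: P̄ = 65.65, Q̄ = 741.5.
ε_s = (ΔQ/ΔP)(P̄/Q̄) = (207/4.7)(65.65/741.5).

3.899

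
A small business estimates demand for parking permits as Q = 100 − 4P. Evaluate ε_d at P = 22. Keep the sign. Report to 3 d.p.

At P = 22, Q = 12.
dQ/dP = −4.
ε = (dQ/dP)(P/Q) = (-4)(22/12).
|ε| > 1, so demand is elastic at this price.

-7.333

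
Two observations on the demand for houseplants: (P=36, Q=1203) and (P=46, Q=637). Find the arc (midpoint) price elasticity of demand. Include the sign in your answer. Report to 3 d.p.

ΔQ = 637 − 1203 = -566; ΔP = 46 − 36 = 10.
Midpoints: P̄ = 41.00, Q̄ = 920.0.
ε = (ΔQ/ΔP)(P̄/Q̄) = (-566/10)(41.00/920.0).

-2.522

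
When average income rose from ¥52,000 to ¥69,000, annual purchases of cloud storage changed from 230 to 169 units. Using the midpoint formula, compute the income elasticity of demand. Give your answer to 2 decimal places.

ΔQ = -61, ΔI = 17000. Midpoints: Ī = 60,500, Q̄ = 199.5.
ε_I = (ΔQ/ΔI)(Ī/Q̄) = (-61/17000)(60500/199.5).

-1.09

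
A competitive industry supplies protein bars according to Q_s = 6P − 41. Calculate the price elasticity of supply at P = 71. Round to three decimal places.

1.106

At P = 71, Q_s = 385.
dQ_s/dP = 6.
ε_s = (dQ_s/dP)(P/Q_s) = (6)(71/385).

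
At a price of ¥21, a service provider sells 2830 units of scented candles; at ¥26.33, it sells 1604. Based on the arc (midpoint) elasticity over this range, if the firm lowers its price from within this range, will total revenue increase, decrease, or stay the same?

Arc ε = (-1226/5.33)(23.66/2217.0) ≈ -2.455.
|ε| = 2.46 > 1, so demand is elastic. A price cut therefore raises total revenue.

increase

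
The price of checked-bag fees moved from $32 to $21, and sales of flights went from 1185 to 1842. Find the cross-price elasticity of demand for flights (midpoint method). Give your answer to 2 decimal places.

-1.05

ΔQ_x = 1842 − 1185 = 657; ΔP_y = 21 − 32 = -11.
Midpoints: P̄_y = 26.50, Q̄_x = 1513.5.
ε_xy = (ΔQ_x/ΔP_y)(P̄_y/Q̄_x) = (657/-11)(26.50/1513.5).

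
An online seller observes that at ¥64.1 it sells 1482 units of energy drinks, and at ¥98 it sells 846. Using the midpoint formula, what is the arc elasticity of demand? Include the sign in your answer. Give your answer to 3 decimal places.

ΔQ = 846 − 1482 = -636; ΔP = 98 − 64.1 = 33.9.
Midpoints: P̄ = 81.05, Q̄ = 1164.0.
ε = (ΔQ/ΔP)(P̄/Q̄) = (-636/33.9)(81.05/1164.0).

-1.306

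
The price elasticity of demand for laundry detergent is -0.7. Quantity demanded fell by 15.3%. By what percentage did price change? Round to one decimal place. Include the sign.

21.9%

%ΔP ≈ %ΔQ / ε = (-15.3%)/(-0.7) = 21.86%.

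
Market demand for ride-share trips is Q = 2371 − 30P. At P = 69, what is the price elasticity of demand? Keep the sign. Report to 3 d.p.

-6.877

At P = 69, Q = 301.
dQ/dP = −30.
ε = (dQ/dP)(P/Q) = (-30)(69/301).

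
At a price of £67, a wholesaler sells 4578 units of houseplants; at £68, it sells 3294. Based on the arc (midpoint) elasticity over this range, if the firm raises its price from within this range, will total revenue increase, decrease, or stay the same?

decrease

Arc ε = (-1284/1)(67.50/3936.0) ≈ -22.020.
|ε| = 22.02 > 1, so demand is elastic. A price rise therefore reduces total revenue.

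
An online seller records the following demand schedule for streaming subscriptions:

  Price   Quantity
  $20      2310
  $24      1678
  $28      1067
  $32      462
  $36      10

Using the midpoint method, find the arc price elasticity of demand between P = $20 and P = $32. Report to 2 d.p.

At P = 20, Q = 2310; at P = 32, Q = 462.
ΔQ = -1848, ΔP = 12. Midpoints: P̄ = 26.00, Q̄ = 1386.0.
ε = (ΔQ/ΔP)(P̄/Q̄) = (-1848/12)(26.00/1386.0).

-2.89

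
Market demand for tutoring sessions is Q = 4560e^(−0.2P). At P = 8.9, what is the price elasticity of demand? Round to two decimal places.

At P = 8.9, Q = 768.990.
dQ/dP = −0.2·4560e^(−0.2P) = −0.2Q = -153.798.
ε = (dQ/dP)(P/Q) = (-153.798)(8.9/768.990).

-1.78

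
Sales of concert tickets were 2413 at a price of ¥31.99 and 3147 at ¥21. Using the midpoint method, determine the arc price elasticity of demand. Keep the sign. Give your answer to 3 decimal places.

-0.637

ΔQ = 3147 − 2413 = 734; ΔP = 21 − 31.99 = -10.99.
Midpoints: P̄ = 26.49, Q̄ = 2780.0.
ε = (ΔQ/ΔP)(P̄/Q̄) = (734/-10.99)(26.49/2780.0).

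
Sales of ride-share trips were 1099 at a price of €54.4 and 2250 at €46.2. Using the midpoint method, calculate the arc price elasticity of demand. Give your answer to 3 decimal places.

ΔQ = 2250 − 1099 = 1151; ΔP = 46.2 − 54.4 = -8.2.
Midpoints: P̄ = 50.30, Q̄ = 1674.5.
ε = (ΔQ/ΔP)(P̄/Q̄) = (1151/-8.2)(50.30/1674.5).

-4.216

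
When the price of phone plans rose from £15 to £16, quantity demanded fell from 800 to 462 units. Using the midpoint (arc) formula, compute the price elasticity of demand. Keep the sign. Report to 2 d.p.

-8.30

ΔQ = 462 − 800 = -338; ΔP = 16 − 15 = 1.
Midpoints: P̄ = 15.50, Q̄ = 631.0.
ε = (ΔQ/ΔP)(P̄/Q̄) = (-338/1)(15.50/631.0).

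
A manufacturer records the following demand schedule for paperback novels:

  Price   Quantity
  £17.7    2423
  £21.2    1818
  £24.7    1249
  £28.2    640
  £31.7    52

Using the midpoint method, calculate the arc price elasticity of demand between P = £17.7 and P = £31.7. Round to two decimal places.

-3.38

At P = 17.7, Q = 2423; at P = 31.7, Q = 52.
ΔQ = -2371, ΔP = 14.0. Midpoints: P̄ = 24.70, Q̄ = 1237.5.
ε = (ΔQ/ΔP)(P̄/Q̄) = (-2371/14.0)(24.70/1237.5).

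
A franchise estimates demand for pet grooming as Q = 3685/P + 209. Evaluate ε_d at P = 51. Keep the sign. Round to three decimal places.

At P = 51, Q = 281.255.
dQ/dP = −3685/P² = -1.417.
ε = (dQ/dP)(P/Q) = (-1.417)(51/281.255).
|ε| < 1, so demand is inelastic at this price.

-0.257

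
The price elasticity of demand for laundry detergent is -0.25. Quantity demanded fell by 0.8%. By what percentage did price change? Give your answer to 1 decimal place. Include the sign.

%ΔP ≈ %ΔQ / ε = (-0.8%)/(-0.25) = 3.20%.

3.2%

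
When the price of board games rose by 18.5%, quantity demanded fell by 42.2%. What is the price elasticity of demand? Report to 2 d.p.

ε = %ΔQ / %ΔP = (-42.2)/(18.5) = -2.281.

-2.28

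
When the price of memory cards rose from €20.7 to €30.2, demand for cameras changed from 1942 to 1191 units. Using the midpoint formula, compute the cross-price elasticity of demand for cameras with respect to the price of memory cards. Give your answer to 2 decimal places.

-1.28

ΔQ_x = 1191 − 1942 = -751; ΔP_y = 30.2 − 20.7 = 9.5.
Midpoints: P̄_y = 25.45, Q̄_x = 1566.5.
ε_xy = (ΔQ_x/ΔP_y)(P̄_y/Q̄_x) = (-751/9.5)(25.45/1566.5).
ε_xy < 0, so the goods are complements.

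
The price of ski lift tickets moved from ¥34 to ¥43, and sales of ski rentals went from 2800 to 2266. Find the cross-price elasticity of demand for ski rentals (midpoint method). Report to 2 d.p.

ΔQ_x = 2266 − 2800 = -534; ΔP_y = 43 − 34 = 9.
Midpoints: P̄_y = 38.50, Q̄_x = 2533.0.
ε_xy = (ΔQ_x/ΔP_y)(P̄_y/Q̄_x) = (-534/9)(38.50/2533.0).

-0.90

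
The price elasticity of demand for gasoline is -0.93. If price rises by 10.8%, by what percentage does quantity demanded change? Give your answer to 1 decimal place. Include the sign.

-10.0%

%ΔQ ≈ ε × %ΔP = (-0.93)(10.8%) = -10.04%.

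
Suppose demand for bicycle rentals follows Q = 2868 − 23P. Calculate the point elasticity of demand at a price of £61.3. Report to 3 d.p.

-0.967

At P = 61.3, Q = 1458.100.
dQ/dP = −23.
ε = (dQ/dP)(P/Q) = (-23)(61.3/1458.100).
|ε| < 1, so demand is inelastic at this price.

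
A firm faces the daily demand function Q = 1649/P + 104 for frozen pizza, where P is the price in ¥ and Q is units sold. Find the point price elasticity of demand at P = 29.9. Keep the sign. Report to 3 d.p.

-0.347

At P = 29.9, Q = 159.151.
dQ/dP = −1649/P² = -1.844.
ε = (dQ/dP)(P/Q) = (-1.844)(29.9/159.151).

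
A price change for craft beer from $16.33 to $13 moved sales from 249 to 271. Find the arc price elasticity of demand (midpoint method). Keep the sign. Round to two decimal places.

ΔQ = 271 − 249 = 22; ΔP = 13 − 16.33 = -3.33.
Midpoints: P̄ = 14.66, Q̄ = 260.0.
ε = (ΔQ/ΔP)(P̄/Q̄) = (22/-3.33)(14.66/260.0).

-0.37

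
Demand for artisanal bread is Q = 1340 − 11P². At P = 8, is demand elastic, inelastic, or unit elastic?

elastic

Q = 636, dQ/dP = -176.
ε = (dQ/dP)(P/Q) ≈ -2.214.
|ε| = 2.21 > 1.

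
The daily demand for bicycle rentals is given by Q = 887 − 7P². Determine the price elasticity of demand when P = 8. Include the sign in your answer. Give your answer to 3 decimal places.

-2.041

At P = 8, Q = 439.
dQ/dP = −14P = -112.
ε = (dQ/dP)(P/Q) = (-112)(8/439).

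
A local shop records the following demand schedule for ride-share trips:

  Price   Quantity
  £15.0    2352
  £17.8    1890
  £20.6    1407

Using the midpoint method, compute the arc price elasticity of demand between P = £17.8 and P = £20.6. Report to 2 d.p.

-2.01

At P = 17.8, Q = 1890; at P = 20.6, Q = 1407.
ΔQ = -483, ΔP = 2.8. Midpoints: P̄ = 19.20, Q̄ = 1648.5.
ε = (ΔQ/ΔP)(P̄/Q̄) = (-483/2.8)(19.20/1648.5).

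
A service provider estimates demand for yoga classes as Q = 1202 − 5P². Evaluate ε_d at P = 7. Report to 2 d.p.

-0.51

At P = 7, Q = 957.
dQ/dP = −10P = -70.
ε = (dQ/dP)(P/Q) = (-70)(7/957).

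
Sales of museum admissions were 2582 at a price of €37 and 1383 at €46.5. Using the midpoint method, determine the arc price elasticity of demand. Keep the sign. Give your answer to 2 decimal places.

ΔQ = 1383 − 2582 = -1199; ΔP = 46.5 − 37 = 9.5.
Midpoints: P̄ = 41.75, Q̄ = 1982.5.
ε = (ΔQ/ΔP)(P̄/Q̄) = (-1199/9.5)(41.75/1982.5).

-2.66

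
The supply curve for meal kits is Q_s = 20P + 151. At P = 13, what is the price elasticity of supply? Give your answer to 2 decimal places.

At P = 13, Q_s = 411.
dQ_s/dP = 20.
ε_s = (dQ_s/dP)(P/Q_s) = (20)(13/411).

0.63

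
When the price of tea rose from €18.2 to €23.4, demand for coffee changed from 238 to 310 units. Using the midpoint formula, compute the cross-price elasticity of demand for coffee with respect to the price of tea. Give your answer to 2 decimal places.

1.05

ΔQ_x = 310 − 238 = 72; ΔP_y = 23.4 − 18.2 = 5.2.
Midpoints: P̄_y = 20.80, Q̄_x = 274.0.
ε_xy = (ΔQ_x/ΔP_y)(P̄_y/Q̄_x) = (72/5.2)(20.80/274.0).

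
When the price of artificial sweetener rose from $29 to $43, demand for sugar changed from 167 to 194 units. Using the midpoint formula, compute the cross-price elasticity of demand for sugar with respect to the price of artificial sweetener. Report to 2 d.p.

ΔQ_x = 194 − 167 = 27; ΔP_y = 43 − 29 = 14.
Midpoints: P̄_y = 36.00, Q̄_x = 180.5.
ε_xy = (ΔQ_x/ΔP_y)(P̄_y/Q̄_x) = (27/14)(36.00/180.5).

0.38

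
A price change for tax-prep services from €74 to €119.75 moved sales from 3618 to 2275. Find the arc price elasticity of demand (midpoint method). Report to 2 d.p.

-0.97

ΔQ = 2275 − 3618 = -1343; ΔP = 119.75 − 74 = 45.75.
Midpoints: P̄ = 96.88, Q̄ = 2946.5.
ε = (ΔQ/ΔP)(P̄/Q̄) = (-1343/45.75)(96.88/2946.5).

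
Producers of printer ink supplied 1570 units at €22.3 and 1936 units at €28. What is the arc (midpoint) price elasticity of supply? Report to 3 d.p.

0.921

ΔQ = 1936 − 1570 = 366; ΔP = 28 − 22.3 = 5.7.
Midpoints: P̄ = 25.15, Q̄ = 1753.0.
ε_s = (ΔQ/ΔP)(P̄/Q̄) = (366/5.7)(25.15/1753.0).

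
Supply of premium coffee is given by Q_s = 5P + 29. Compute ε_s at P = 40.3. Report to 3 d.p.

At P = 40.3, Q_s = 230.50.
dQ_s/dP = 5.
ε_s = (dQ_s/dP)(P/Q_s) = (5)(40.3/230.50).

0.874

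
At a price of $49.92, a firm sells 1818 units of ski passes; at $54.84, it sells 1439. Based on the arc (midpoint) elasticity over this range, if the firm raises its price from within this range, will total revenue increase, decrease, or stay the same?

Arc ε = (-379/4.92)(52.38/1628.5) ≈ -2.478.
|ε| = 2.48 > 1, so demand is elastic. A price rise therefore reduces total revenue.

decrease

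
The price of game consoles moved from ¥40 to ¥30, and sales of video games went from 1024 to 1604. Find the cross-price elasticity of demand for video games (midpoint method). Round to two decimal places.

ΔQ_x = 1604 − 1024 = 580; ΔP_y = 30 − 40 = -10.
Midpoints: P̄_y = 35.00, Q̄_x = 1314.0.
ε_xy = (ΔQ_x/ΔP_y)(P̄_y/Q̄_x) = (580/-10)(35.00/1314.0).

-1.54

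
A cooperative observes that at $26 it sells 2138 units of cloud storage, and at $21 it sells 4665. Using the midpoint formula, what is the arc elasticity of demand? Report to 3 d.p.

-3.492

ΔQ = 4665 − 2138 = 2527; ΔP = 21 − 26 = -5.
Midpoints: P̄ = 23.50, Q̄ = 3401.5.
ε = (ΔQ/ΔP)(P̄/Q̄) = (2527/-5)(23.50/3401.5).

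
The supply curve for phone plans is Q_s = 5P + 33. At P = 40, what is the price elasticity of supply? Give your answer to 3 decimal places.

At P = 40, Q_s = 233.
dQ_s/dP = 5.
ε_s = (dQ_s/dP)(P/Q_s) = (5)(40/233).

0.858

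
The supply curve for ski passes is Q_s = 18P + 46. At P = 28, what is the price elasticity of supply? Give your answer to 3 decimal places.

At P = 28, Q_s = 550.
dQ_s/dP = 18.
ε_s = (dQ_s/dP)(P/Q_s) = (18)(28/550).

0.916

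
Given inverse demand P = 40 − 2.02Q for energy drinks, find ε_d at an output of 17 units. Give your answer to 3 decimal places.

At Q = 17, P = 40 − 2.02(17) = 5.66.
dP/dQ = −2.02, so dQ/dP = 1/(−2.02) = -0.495.
ε = (dQ/dP)(P/Q) = (-0.495)(5.66/17).

-0.165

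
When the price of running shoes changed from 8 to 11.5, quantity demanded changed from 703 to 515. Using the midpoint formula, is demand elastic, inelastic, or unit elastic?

inelastic

Arc ε ≈ -0.860.
|ε| = 0.86 < 1.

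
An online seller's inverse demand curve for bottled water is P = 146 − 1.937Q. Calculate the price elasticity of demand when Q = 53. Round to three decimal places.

-0.422

At Q = 53, P = 146 − 1.937(53) = 43.34.
dP/dQ = −1.937, so dQ/dP = 1/(−1.937) = -0.516.
ε = (dQ/dP)(P/Q) = (-0.516)(43.34/53).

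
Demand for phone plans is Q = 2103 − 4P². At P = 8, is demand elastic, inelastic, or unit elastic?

Q = 1847, dQ/dP = -64.
ε = (dQ/dP)(P/Q) ≈ -0.277.
|ε| = 0.28 < 1.

inelastic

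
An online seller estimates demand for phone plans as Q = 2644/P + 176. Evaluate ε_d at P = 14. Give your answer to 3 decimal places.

-0.518

At P = 14, Q = 364.857.
dQ/dP = −2644/P² = -13.490.
ε = (dQ/dP)(P/Q) = (-13.490)(14/364.857).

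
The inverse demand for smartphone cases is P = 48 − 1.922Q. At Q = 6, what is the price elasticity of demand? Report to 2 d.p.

At Q = 6, P = 48 − 1.922(6) = 36.47.
dP/dQ = −1.922, so dQ/dP = 1/(−1.922) = -0.520.
ε = (dQ/dP)(P/Q) = (-0.520)(36.47/6).

-3.16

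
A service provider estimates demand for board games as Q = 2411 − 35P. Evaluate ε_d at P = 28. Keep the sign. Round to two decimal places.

-0.68

At P = 28, Q = 1431.
dQ/dP = −35.
ε = (dQ/dP)(P/Q) = (-35)(28/1431).
|ε| < 1, so demand is inelastic at this price.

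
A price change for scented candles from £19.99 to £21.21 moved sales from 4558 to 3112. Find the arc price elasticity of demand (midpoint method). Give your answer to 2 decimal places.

-6.37

ΔQ = 3112 − 4558 = -1446; ΔP = 21.21 − 19.99 = 1.22.
Midpoints: P̄ = 20.60, Q̄ = 3835.0.
ε = (ΔQ/ΔP)(P̄/Q̄) = (-1446/1.22)(20.60/3835.0).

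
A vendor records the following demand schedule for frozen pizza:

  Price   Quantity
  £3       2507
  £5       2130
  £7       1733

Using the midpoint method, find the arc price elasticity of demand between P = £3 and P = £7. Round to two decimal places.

-0.46

At P = 3, Q = 2507; at P = 7, Q = 1733.
ΔQ = -774, ΔP = 4. Midpoints: P̄ = 5.00, Q̄ = 2120.0.
ε = (ΔQ/ΔP)(P̄/Q̄) = (-774/4)(5.00/2120.0).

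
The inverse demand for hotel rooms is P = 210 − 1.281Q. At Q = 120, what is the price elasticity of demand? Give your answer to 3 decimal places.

-0.366

At Q = 120, P = 210 − 1.281(120) = 56.28.
dP/dQ = −1.281, so dQ/dP = 1/(−1.281) = -0.781.
ε = (dQ/dP)(P/Q) = (-0.781)(56.28/120).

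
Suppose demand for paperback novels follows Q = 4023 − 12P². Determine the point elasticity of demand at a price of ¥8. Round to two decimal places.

At P = 8, Q = 3255.
dQ/dP = −24P = -192.
ε = (dQ/dP)(P/Q) = (-192)(8/3255).
|ε| < 1, so demand is inelastic at this price.

-0.47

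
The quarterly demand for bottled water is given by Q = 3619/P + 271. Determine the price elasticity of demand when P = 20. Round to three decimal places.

At P = 20, Q = 451.950.
dQ/dP = −3619/P² = -9.047.
ε = (dQ/dP)(P/Q) = (-9.047)(20/451.950).
|ε| < 1, so demand is inelastic at this price.

-0.400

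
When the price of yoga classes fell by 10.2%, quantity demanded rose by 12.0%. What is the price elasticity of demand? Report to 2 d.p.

-1.18

ε = %ΔQ / %ΔP = (12.0)/(-10.2) = -1.176.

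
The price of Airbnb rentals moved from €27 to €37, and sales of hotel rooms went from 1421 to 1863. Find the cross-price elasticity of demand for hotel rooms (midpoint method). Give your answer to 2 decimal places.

0.86

ΔQ_x = 1863 − 1421 = 442; ΔP_y = 37 − 27 = 10.
Midpoints: P̄_y = 32.00, Q̄_x = 1642.0.
ε_xy = (ΔQ_x/ΔP_y)(P̄_y/Q̄_x) = (442/10)(32.00/1642.0).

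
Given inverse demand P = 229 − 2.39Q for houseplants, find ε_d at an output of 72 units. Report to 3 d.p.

At Q = 72, P = 229 − 2.39(72) = 56.92.
dP/dQ = −2.39, so dQ/dP = 1/(−2.39) = -0.418.
ε = (dQ/dP)(P/Q) = (-0.418)(56.92/72).

-0.331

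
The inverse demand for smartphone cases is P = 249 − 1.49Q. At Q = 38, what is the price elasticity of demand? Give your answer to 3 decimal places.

At Q = 38, P = 249 − 1.49(38) = 192.38.
dP/dQ = −1.49, so dQ/dP = 1/(−1.49) = -0.671.
ε = (dQ/dP)(P/Q) = (-0.671)(192.38/38).

-3.398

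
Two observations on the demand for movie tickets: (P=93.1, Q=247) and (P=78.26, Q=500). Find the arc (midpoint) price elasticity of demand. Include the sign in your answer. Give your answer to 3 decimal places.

ΔQ = 500 − 247 = 253; ΔP = 78.26 − 93.1 = -14.84.
Midpoints: P̄ = 85.68, Q̄ = 373.5.
ε = (ΔQ/ΔP)(P̄/Q̄) = (253/-14.84)(85.68/373.5).

-3.911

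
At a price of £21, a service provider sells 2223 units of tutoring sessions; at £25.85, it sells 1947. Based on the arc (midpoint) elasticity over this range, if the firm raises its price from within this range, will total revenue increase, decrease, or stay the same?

Arc ε = (-276/4.85)(23.43/2085.0) ≈ -0.639.
|ε| = 0.64 < 1, so demand is inelastic. A price rise therefore raises total revenue.

increase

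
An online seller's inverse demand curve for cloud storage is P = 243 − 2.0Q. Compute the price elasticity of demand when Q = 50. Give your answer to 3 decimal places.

-1.430

At Q = 50, P = 243 − 2.0(50) = 143.00.
dP/dQ = −2.0, so dQ/dP = 1/(−2.0) = -0.500.
ε = (dQ/dP)(P/Q) = (-0.500)(143.00/50).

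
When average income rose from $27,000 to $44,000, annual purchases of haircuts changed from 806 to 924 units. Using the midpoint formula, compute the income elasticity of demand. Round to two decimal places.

0.28

ΔQ = 118, ΔI = 17000. Midpoints: Ī = 35,500, Q̄ = 865.0.
ε_I = (ΔQ/ΔI)(Ī/Q̄) = (118/17000)(35500/865.0).
ε_I > 0, so the good is normal.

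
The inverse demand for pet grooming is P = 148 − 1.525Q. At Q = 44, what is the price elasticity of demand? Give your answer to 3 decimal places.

-1.206

At Q = 44, P = 148 − 1.525(44) = 80.90.
dP/dQ = −1.525, so dQ/dP = 1/(−1.525) = -0.656.
ε = (dQ/dP)(P/Q) = (-0.656)(80.90/44).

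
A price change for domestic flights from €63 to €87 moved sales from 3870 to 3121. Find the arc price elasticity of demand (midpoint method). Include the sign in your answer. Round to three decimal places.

ΔQ = 3121 − 3870 = -749; ΔP = 87 − 63 = 24.
Midpoints: P̄ = 75.00, Q̄ = 3495.5.
ε = (ΔQ/ΔP)(P̄/Q̄) = (-749/24)(75.00/3495.5).

-0.670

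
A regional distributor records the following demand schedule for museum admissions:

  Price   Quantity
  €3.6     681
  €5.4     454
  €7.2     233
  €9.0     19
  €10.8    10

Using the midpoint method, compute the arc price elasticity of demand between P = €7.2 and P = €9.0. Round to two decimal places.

-7.64

At P = 7.2, Q = 233; at P = 9.0, Q = 19.
ΔQ = -214, ΔP = 1.8. Midpoints: P̄ = 8.10, Q̄ = 126.0.
ε = (ΔQ/ΔP)(P̄/Q̄) = (-214/1.8)(8.10/126.0).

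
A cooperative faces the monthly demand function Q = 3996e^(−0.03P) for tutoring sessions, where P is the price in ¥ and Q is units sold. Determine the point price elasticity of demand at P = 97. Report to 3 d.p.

-2.910

At P = 97, Q = 217.685.
dQ/dP = −0.03·3996e^(−0.03P) = −0.03Q = -6.531.
ε = (dQ/dP)(P/Q) = (-6.531)(97/217.685).
|ε| > 1, so demand is elastic at this price.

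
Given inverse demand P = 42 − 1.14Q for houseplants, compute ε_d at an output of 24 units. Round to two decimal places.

-0.54

At Q = 24, P = 42 − 1.14(24) = 14.64.
dP/dQ = −1.14, so dQ/dP = 1/(−1.14) = -0.877.
ε = (dQ/dP)(P/Q) = (-0.877)(14.64/24).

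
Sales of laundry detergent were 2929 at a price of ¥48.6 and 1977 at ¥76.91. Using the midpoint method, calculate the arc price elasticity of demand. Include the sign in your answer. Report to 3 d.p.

-0.860

ΔQ = 1977 − 2929 = -952; ΔP = 76.91 − 48.6 = 28.31.
Midpoints: P̄ = 62.75, Q̄ = 2453.0.
ε = (ΔQ/ΔP)(P̄/Q̄) = (-952/28.31)(62.75/2453.0).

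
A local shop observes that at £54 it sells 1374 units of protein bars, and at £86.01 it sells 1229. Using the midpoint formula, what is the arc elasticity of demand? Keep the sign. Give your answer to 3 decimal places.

-0.244

ΔQ = 1229 − 1374 = -145; ΔP = 86.01 − 54 = 32.01.
Midpoints: P̄ = 70.00, Q̄ = 1301.5.
ε = (ΔQ/ΔP)(P̄/Q̄) = (-145/32.01)(70.00/1301.5).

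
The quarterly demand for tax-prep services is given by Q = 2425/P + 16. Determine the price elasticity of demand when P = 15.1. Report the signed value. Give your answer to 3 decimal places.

At P = 15.1, Q = 176.596.
dQ/dP = −2425/P² = -10.635.
ε = (dQ/dP)(P/Q) = (-10.635)(15.1/176.596).
|ε| < 1, so demand is inelastic at this price.

-0.909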